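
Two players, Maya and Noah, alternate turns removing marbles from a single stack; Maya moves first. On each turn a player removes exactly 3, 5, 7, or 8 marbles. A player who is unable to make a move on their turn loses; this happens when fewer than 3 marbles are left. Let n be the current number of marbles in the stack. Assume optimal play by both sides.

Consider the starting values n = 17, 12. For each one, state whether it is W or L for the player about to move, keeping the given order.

17: W, 12: L

Label each position W (a win for the player to move) or L (a loss). A position with no legal move is L; any other position is W exactly when some move reaches an L, and L when every move reaches a W.
n=0: no move → L
n=1: no move → L
n=2: no move → L
n=3: W (go to 0, an L position)
n=4: W (go to 1, an L position)
n=5: W (go to 2, an L position)
n=6: W (go to 1, an L position)
n=7: W (go to 2, an L position)
n=8: W (go to 1, an L position)
n=9: W (go to 2, an L position)
n=10: W (go to 2, an L position)
n=11: L (options 8(W), 6(W), 4(W), 3(W) are all W)
n=12: L (options 9(W), 7(W), 5(W), 4(W) are all W)
n=13: L (options 10(W), 8(W), 6(W), 5(W) are all W)
n=14: W (go to 11, an L position)
n=15: W (go to 12, an L position)
n=16: W (go to 13, an L position)
n=17: W (go to 12, an L position)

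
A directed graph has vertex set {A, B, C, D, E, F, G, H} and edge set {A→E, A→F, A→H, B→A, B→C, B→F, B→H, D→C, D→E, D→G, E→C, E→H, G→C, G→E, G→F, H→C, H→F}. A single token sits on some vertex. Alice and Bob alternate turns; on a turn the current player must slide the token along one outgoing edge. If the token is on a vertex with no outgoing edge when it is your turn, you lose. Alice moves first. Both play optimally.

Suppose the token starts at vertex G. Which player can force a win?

Alice wins.

Work bottom-up. With no move the player to move loses. Otherwise the position is W if at least one move leads to an L position for the opponent, and L if every move leads to a W.
Every edge goes from a vertex to one that appears earlier in the order F, C, H, E, G, A, B, D, so processing vertices in that order labels each vertex after all of its successors.
F: no outgoing edge → L
C: no outgoing edge → L
H: reaches L-position C → W
E: reaches L-position C → W
G: reaches L-position C → W
A: reaches L-position F → W
B: reaches L-position C → W
D: reaches L-position C → W
From G Alice can move to C, reaching an L position.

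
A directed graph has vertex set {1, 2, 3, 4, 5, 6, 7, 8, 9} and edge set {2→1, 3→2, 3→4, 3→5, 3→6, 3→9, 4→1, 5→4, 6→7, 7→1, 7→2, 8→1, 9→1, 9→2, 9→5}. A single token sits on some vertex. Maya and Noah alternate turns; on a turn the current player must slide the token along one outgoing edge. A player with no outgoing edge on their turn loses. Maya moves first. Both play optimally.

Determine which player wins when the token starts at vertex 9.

Label each position W (a win for the player to move) or L (a loss). A position with no legal move is L; any other position is W exactly when some move reaches an L, and L when every move reaches a W.
Every edge goes from a vertex to one that appears earlier in the order 1, 2, 7, 4, 5, 6, 9, 3, 8, so processing vertices in that order labels each vertex after all of its successors.
1: no outgoing edge → L
2: can move to 1, which is L ⇒ W
7: can move to 1, which is L ⇒ W
4: can move to 1, which is L ⇒ W
5: the only move is to 4(W), a W ⇒ L
6: the only move is to 7(W), a W ⇒ L
9: can move to 5, which is L ⇒ W
3: can move to 6, which is L ⇒ W
8: can move to 1, which is L ⇒ W
From 9 Maya can move to 5, reaching an L position.

Maya wins.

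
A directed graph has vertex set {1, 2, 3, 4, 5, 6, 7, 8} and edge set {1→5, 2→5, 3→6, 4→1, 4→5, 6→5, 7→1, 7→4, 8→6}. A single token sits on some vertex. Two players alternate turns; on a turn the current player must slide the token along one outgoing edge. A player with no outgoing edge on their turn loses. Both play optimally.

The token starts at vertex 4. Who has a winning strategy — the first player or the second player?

Compute win/loss labels from the base case upward. A position with no move is L. Any other position is W if it can reach an L in one move, else L.
Every edge goes from a vertex to one that appears earlier in the order 5, 1, 6, 8, 3, 4, 7, 2, so processing vertices in that order labels each vertex after all of its successors.
5: no outgoing edge → L
1: W (go to 5, an L position)
6: W (go to 5, an L position)
8: L (sole option 6(W) is W)
3: L (sole option 6(W) is W)
4: W (go to 5, an L position)
7: L (options 4(W), 1(W) are all W)
2: W (go to 5, an L position)
The starting position 4 is W: the player to move should move to 5, handing over an L position.

The first player wins.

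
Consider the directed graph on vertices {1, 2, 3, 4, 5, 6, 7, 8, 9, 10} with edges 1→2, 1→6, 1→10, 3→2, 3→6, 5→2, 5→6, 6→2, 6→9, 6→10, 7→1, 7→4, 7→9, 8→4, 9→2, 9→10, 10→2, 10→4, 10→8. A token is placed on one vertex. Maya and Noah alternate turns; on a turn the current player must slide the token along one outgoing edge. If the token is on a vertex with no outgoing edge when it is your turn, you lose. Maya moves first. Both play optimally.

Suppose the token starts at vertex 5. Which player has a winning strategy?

Maya wins.

Compute win/loss labels from the base case upward. A position with no move is L. Any other position is W if it can reach an L in one move, else L.
Every edge goes from a vertex to one that appears earlier in the order 2, 4, 8, 10, 9, 6, 1, 7, 3, 5, so processing vertices in that order labels each vertex after all of its successors.
2: no outgoing edge → L
4: no outgoing edge → L
8: W (go to 4, an L position)
10: W (go to 4, an L position)
9: W (go to 2, an L position)
6: W (go to 2, an L position)
1: W (go to 2, an L position)
7: W (go to 4, an L position)
3: W (go to 2, an L position)
5: W (go to 2, an L position)
From 5 Maya can move to 2, reaching an L position.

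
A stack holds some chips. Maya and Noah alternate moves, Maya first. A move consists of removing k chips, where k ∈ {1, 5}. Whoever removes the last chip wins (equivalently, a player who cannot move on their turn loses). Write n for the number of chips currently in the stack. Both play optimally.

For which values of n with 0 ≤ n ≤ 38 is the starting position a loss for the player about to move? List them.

Classify positions by backward induction: terminal positions (no move available) are L. From any other position, the mover wins iff some move reaches an L.
n=0: no move → L
n=1: W (go to 0, an L position)
n=2: L (sole option 1(W) is W)
n=3: W (go to 2, an L position)
n=4: L (sole option 3(W) is W)
n=5: W (go to 4, an L position)
n=6: L (options 5(W), 1(W) are all W)
n=7: W (go to 6, an L position)
n=8: L (options 7(W), 3(W) are all W)
n=9: W (go to 8, an L position)
n=10: L (options 9(W), 5(W) are all W)
n=11: W (go to 10, an L position)
n=12: L (options 11(W), 7(W) are all W)
n=13: W (go to 12, an L position)
n=14: L (options 13(W), 9(W) are all W)
n=15: W (go to 14, an L position)
n=16: L (options 15(W), 11(W) are all W)
n=17: W (go to 16, an L position)
n=18: L (options 17(W), 13(W) are all W)
n=19: W (go to 18, an L position)
n=20: L (options 19(W), 15(W) are all W)
n=21: W (go to 20, an L position)
n=22: L (options 21(W), 17(W) are all W)
n=23: W (go to 22, an L position)
n=24: L (options 23(W), 19(W) are all W)
n=25: W (go to 24, an L position)
n=26: L (options 25(W), 21(W) are all W)
n=27: W (go to 26, an L position)
n=28: L (options 27(W), 23(W) are all W)
n=29: W (go to 28, an L position)
n=30: L (options 29(W), 25(W) are all W)
n=31: W (go to 30, an L position)
n=32: L (options 31(W), 27(W) are all W)
n=33: W (go to 32, an L position)
n=34: L (options 33(W), 29(W) are all W)
n=35: W (go to 34, an L position)
n=36: L (options 35(W), 31(W) are all W)
n=37: W (go to 36, an L position)
n=38: L (options 37(W), 33(W) are all W)
The losing starting values of n are exactly the entries labelled L in this table (20 of them).

0, 2, 4, 6, 8, 10, 12, 14, 16, 18, 20, 22, 24, 26, 28, 30, 32, 34, 36, 38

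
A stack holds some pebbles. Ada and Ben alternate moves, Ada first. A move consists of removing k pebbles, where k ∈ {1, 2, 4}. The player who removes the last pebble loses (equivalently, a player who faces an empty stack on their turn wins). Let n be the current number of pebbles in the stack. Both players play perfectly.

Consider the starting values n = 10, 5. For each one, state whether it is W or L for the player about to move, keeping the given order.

Use the standard recursion: the mover wins at a terminal position; elsewhere, the mover wins exactly when some move hands the opponent an L position.
n=0: no move; the opponent has just taken the last pebble and therefore loses → W
n=1: L (sole option 0(W) is W)
n=2: W (go to 1, an L position)
n=3: W (go to 1, an L position)
n=4: L (options 3(W), 2(W), 0(W) are all W)
n=5: W (go to 4, an L position)
n=6: W (go to 4, an L position)
n=7: L (options 6(W), 5(W), 3(W) are all W)
n=8: W (go to 7, an L position)
n=9: W (go to 7, an L position)
n=10: L (options 9(W), 8(W), 6(W) are all W)

10: L, 5: W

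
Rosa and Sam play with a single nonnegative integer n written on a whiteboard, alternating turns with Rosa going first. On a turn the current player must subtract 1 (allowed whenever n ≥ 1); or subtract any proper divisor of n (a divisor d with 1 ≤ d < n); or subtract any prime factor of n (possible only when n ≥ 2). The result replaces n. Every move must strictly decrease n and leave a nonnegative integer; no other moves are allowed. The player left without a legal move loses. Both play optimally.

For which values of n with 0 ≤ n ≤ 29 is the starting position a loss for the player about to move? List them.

0, 4, 9, 14, 20, 26

Use the standard recursion: the mover loses at a terminal position; elsewhere, the mover wins exactly when some move hands the opponent an L position.
n=0: no move → L
n=1: W (go to 0, an L position)
n=2: W (go to 0, an L position)
n=3: W (go to 0, an L position)
n=4: L (options 2(W), 3(W) are all W)
n=5: W (go to 0, an L position)
n=6: W (go to 4, an L position)
n=7: W (go to 0, an L position)
n=8: W (go to 4, an L position)
n=9: L (options 6(W), 8(W) are all W)
n=10: W (go to 9, an L position)
n=11: W (go to 0, an L position)
n=12: W (go to 9, an L position)
n=13: W (go to 0, an L position)
n=14: L (options 7(W), 12(W), 13(W) are all W)
n=15: W (go to 14, an L position)
n=16: W (go to 14, an L position)
n=17: W (go to 0, an L position)
n=18: W (go to 9, an L position)
n=19: W (go to 0, an L position)
n=20: L (options 10(W), 15(W), 16(W), 18(W), 19(W) are all W)
n=21: W (go to 14, an L position)
n=22: W (go to 20, an L position)
n=23: W (go to 0, an L position)
n=24: W (go to 20, an L position)
n=25: W (go to 20, an L position)
n=26: L (options 13(W), 24(W), 25(W) are all W)
n=27: W (go to 26, an L position)
n=28: W (go to 14, an L position)
n=29: W (go to 0, an L position)
The losing starting values of n are exactly the entries labelled L in this table (6 of them).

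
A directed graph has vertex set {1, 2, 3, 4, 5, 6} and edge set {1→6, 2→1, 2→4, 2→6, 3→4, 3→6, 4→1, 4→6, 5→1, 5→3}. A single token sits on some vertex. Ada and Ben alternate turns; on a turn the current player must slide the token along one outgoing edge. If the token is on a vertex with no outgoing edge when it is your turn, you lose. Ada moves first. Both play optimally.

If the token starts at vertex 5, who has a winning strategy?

Use the standard recursion: the mover loses at a terminal position; elsewhere, the mover wins exactly when some move hands the opponent an L position.
Every edge goes from a vertex to one that appears earlier in the order 6, 1, 4, 3, 2, 5, so processing vertices in that order labels each vertex after all of its successors.
6: no outgoing edge → L
1: reaches L-position 6 → W
4: reaches L-position 6 → W
3: reaches L-position 6 → W
2: reaches L-position 6 → W
5: only reaches 3(W), 1(W), all W → L
The starting position 5 is L: whatever Ada does, the opponent receives a W position.

Ben wins.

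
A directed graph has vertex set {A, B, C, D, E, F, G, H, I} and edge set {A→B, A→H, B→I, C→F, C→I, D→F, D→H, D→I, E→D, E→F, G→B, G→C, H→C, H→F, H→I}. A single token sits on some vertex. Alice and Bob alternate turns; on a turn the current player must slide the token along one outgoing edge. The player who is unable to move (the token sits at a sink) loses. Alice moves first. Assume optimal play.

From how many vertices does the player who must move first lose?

Positions with no move are L. A position that does have a move is losing for the player to move precisely when every available move leads to a winning position for the opponent. Fill in the labels:
Every edge goes from a vertex to one that appears earlier in the order F, I, C, H, B, D, G, E, A, so processing vertices in that order labels each vertex after all of its successors.
F: no outgoing edge → L
I: no outgoing edge → L
C: can move to I, which is L ⇒ W
H: can move to I, which is L ⇒ W
B: can move to I, which is L ⇒ W
D: can move to I, which is L ⇒ W
G: moves to B(W), C(W); every one is W ⇒ L
E: can move to F, which is L ⇒ W
A: moves to B(W), H(W); every one is W ⇒ L
The L vertices are A, F, G, I; that is 4 in all.

4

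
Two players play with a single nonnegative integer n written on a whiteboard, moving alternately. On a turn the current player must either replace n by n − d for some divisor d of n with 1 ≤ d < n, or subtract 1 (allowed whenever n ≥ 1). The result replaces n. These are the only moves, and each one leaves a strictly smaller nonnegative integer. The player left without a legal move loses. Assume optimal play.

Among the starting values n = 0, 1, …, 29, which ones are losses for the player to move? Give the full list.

0, 2, 5, 7, 9, 11, 13, 15, 17, 19, 21, 23, 25, 27, 29

Classify positions by backward induction: terminal positions (no move available) are L. From any other position, the mover wins iff some move reaches an L.
n=0: no move → L
n=1: →0(L), so W
n=2: →1(W) only, which is W, so L
n=3: →2(L), so W
n=4: →2(L), so W
n=5: →4(W) only, which is W, so L
n=6: →5(L), so W
n=7: →6(W) only, which is W, so L
n=8: →7(L), so W
n=9: →6(W), 8(W) — all W, so L
n=10: →5(L), so W
n=11: →10(W) only, which is W, so L
n=12: →9(L), so W
n=13: →12(W) only, which is W, so L
n=14: →7(L), so W
n=15: →10(W), 12(W), 14(W) — all W, so L
n=16: →15(L), so W
n=17: →16(W) only, which is W, so L
n=18: →9(L), so W
n=19: →18(W) only, which is W, so L
n=20: →15(L), so W
n=21: →14(W), 18(W), 20(W) — all W, so L
n=22: →11(L), so W
n=23: →22(W) only, which is W, so L
n=24: →21(L), so W
n=25: →20(W), 24(W) — all W, so L
n=26: →13(L), so W
n=27: →18(W), 24(W), 26(W) — all W, so L
n=28: →21(L), so W
n=29: →28(W) only, which is W, so L
The losing starting values of n are exactly the entries labelled L in this table (15 of them).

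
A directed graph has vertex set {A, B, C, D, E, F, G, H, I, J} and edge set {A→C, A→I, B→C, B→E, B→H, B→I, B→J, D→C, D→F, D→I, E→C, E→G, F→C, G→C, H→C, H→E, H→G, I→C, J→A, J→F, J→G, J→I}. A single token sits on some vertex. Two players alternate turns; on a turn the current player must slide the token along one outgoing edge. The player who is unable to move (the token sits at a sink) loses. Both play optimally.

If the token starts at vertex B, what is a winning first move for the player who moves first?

Move to J.

Positions with no move are L. A position that does have a move is losing for the player to move precisely when every available move leads to a winning position for the opponent. Fill in the labels:
Every edge goes from a vertex to one that appears earlier in the order C, G, E, I, A, H, F, J, B, D, so processing vertices in that order labels each vertex after all of its successors.
C: no outgoing edge → L
G: →C(L), so W
E: →C(L), so W
I: →C(L), so W
A: →C(L), so W
H: →C(L), so W
F: →C(L), so W
J: →F(W), A(W), I(W), G(W) — all W, so L
B: →J(L), so W
D: →C(L), so W
From B, the L positions reachable in one move are: J, C. Any move reaching one of these is winning.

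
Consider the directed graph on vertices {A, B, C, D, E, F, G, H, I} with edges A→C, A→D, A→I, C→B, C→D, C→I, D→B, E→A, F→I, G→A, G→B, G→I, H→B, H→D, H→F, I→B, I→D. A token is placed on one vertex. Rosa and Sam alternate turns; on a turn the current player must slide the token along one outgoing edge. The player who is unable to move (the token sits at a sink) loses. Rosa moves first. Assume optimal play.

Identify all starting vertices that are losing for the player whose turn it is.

Label each position W (a win for the player to move) or L (a loss). A position with no legal move is L; any other position is W exactly when some move reaches an L, and L when every move reaches a W.
Every edge goes from a vertex to one that appears earlier in the order B, D, I, C, A, F, G, E, H, so processing vertices in that order labels each vertex after all of its successors.
B: no outgoing edge → L
D: W (go to B, an L position)
I: W (go to B, an L position)
C: W (go to B, an L position)
A: L (options C(W), I(W), D(W) are all W)
F: L (sole option I(W) is W)
G: W (go to A, an L position)
E: W (go to A, an L position)
H: W (go to F, an L position)
Reading off the rows marked L gives the requested list; there are 3 such vertices.

A, B, F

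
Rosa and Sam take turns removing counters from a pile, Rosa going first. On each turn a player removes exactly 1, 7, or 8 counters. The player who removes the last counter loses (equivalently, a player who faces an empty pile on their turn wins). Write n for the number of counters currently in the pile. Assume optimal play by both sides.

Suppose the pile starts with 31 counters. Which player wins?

Use the standard recursion: the mover wins at a terminal position; elsewhere, the mover wins exactly when some move hands the opponent an L position.
n=0: no move; the opponent has just taken the last counter and therefore loses → W
n=1: only reaches 0(W), which is W → L
n=2: reaches L-position 1 → W
n=3: only reaches 2(W), which is W → L
n=4: reaches L-position 3 → W
n=5: only reaches 4(W), which is W → L
n=6: reaches L-position 5 → W
n=7: only reaches 6(W), 0(W), all W → L
n=8: reaches L-position 7 → W
n=9: reaches L-position 1 → W
n=10: reaches L-position 3 → W
n=11: reaches L-position 3 → W
n=12: reaches L-position 5 → W
n=13: reaches L-position 5 → W
n=14: reaches L-position 7 → W
n=15: reaches L-position 7 → W
n=16: only reaches 15(W), 9(W), 8(W), all W → L
n=17: reaches L-position 16 → W
n=18: only reaches 17(W), 11(W), 10(W), all W → L
n=19: reaches L-position 18 → W
n=20: only reaches 19(W), 13(W), 12(W), all W → L
n=21: reaches L-position 20 → W
n=22: only reaches 21(W), 15(W), 14(W), all W → L
n=23: reaches L-position 22 → W
n=24: reaches L-position 16 → W
n=25: reaches L-position 18 → W
n=26: reaches L-position 18 → W
n=27: reaches L-position 20 → W
n=28: reaches L-position 20 → W
n=29: reaches L-position 22 → W
n=30: reaches L-position 22 → W
n=31: only reaches 30(W), 24(W), 23(W), all W → L
Every move from 31 reaches a W position, so the mover loses.

Sam wins.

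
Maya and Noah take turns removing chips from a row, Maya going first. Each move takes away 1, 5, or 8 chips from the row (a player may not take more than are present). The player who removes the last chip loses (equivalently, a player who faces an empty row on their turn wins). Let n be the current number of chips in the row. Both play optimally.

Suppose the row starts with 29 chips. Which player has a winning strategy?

Positions with no move are W. A position that does have a move is losing for the player to move precisely when every available move leads to a winning position for the opponent. Fill in the labels:
n=0: no move; the opponent has just taken the last chip and therefore loses → W
n=1: only reaches 0(W), which is W → L
n=2: reaches L-position 1 → W
n=3: only reaches 2(W), which is W → L
n=4: reaches L-position 3 → W
n=5: only reaches 4(W), 0(W), all W → L
n=6: reaches L-position 5 → W
n=7: only reaches 6(W), 2(W), all W → L
n=8: reaches L-position 7 → W
n=9: reaches L-position 1 → W
n=10: reaches L-position 5 → W
n=11: reaches L-position 3 → W
n=12: reaches L-position 7 → W
n=13: reaches L-position 5 → W
n=14: only reaches 13(W), 9(W), 6(W), all W → L
n=15: reaches L-position 14 → W
n=16: only reaches 15(W), 11(W), 8(W), all W → L
n=17: reaches L-position 16 → W
n=18: only reaches 17(W), 13(W), 10(W), all W → L
n=19: reaches L-position 18 → W
n=20: only reaches 19(W), 15(W), 12(W), all W → L
n=21: reaches L-position 20 → W
n=22: reaches L-position 14 → W
n=23: reaches L-position 18 → W
n=24: reaches L-position 16 → W
n=25: reaches L-position 20 → W
n=26: reaches L-position 18 → W
n=27: only reaches 26(W), 22(W), 19(W), all W → L
n=28: reaches L-position 27 → W
n=29: only reaches 28(W), 24(W), 21(W), all W → L
The starting position 29 is L: whatever Maya does, the opponent receives a W position.

Noah wins.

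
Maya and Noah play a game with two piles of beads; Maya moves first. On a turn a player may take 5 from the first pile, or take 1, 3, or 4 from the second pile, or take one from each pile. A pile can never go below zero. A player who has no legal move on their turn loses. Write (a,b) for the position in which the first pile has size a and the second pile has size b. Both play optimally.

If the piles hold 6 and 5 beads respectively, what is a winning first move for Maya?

Move to (6,1).

Positions with no move are L. A position that does have a move is losing for the player to move precisely when every available move leads to a winning position for the opponent. Fill in the labels:
No move ever increases a pile, so every position that can arise here has a ≤ 6 and b ≤ 5; it is enough to label the cells with 0 ≤ a ≤ 6 and 0 ≤ b ≤ 5.
Every move lowers a or b (never raises either), so fill the grid row by row in increasing a, and left to right within a row: each cell's successors are then already labelled.
      b=0  b=1  b=2  b=3  b=4  b=5
a=0:    L    W    L    W    W    W
a=1:    L    W    L    W    W    W
a=2:    L    W    L    W    W    W
a=3:    L    W    L    W    W    W
a=4:    L    W    L    W    W    W
a=5:    W    W    W    W    L    W
a=6:    W    L    W    L    W    W
Cells with no legal move (terminal, hence L): (0,0), (1,0), (2,0), (3,0), (4,0).
The remaining L cells, each justified by listing all of its moves:
(0,2): the only move is to (0,1)(W), a W ⇒ L
(1,2): moves to (1,1)(W), (0,1)(W); every one is W ⇒ L
(2,2): moves to (2,1)(W), (1,1)(W); every one is W ⇒ L
(3,2): moves to (3,1)(W), (2,1)(W); every one is W ⇒ L
(4,2): moves to (4,1)(W), (3,1)(W); every one is W ⇒ L
(5,4): moves to (0,4)(W), (5,3)(W), (5,1)(W), (5,0)(W), (4,3)(W); every one is W ⇒ L
(6,1): moves to (1,1)(W), (6,0)(W), (5,0)(W); every one is W ⇒ L
(6,3): moves to (1,3)(W), (6,2)(W), (6,0)(W), (5,2)(W); every one is W ⇒ L
Every other cell has at least one move into one of the L cells above, so it is W.
From (6,5), the L positions reachable in one move are: (6,1), (5,4). Any move reaching one of these is winning.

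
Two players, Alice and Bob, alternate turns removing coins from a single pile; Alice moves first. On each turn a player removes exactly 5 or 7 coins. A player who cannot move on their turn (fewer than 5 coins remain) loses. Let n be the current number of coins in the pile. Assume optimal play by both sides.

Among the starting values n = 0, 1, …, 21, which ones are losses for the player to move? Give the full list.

Label each position W (a win for the player to move) or L (a loss). A position with no legal move is L; any other position is W exactly when some move reaches an L, and L when every move reaches a W.
n=0: no move → L
n=1: no move → L
n=2: no move → L
n=3: no move → L
n=4: no move → L
n=5: can move to 0, which is L ⇒ W
n=6: can move to 1, which is L ⇒ W
n=7: can move to 2, which is L ⇒ W
n=8: can move to 3, which is L ⇒ W
n=9: can move to 4, which is L ⇒ W
n=10: can move to 3, which is L ⇒ W
n=11: can move to 4, which is L ⇒ W
n=12: moves to 7(W), 5(W); every one is W ⇒ L
n=13: moves to 8(W), 6(W); every one is W ⇒ L
n=14: moves to 9(W), 7(W); every one is W ⇒ L
n=15: moves to 10(W), 8(W); every one is W ⇒ L
n=16: moves to 11(W), 9(W); every one is W ⇒ L
n=17: can move to 12, which is L ⇒ W
n=18: can move to 13, which is L ⇒ W
n=19: can move to 14, which is L ⇒ W
n=20: can move to 15, which is L ⇒ W
n=21: can move to 16, which is L ⇒ W
Reading off the rows marked L gives the requested list; there are 10 such values of n.

0, 1, 2, 3, 4, 12, 13, 14, 15, 16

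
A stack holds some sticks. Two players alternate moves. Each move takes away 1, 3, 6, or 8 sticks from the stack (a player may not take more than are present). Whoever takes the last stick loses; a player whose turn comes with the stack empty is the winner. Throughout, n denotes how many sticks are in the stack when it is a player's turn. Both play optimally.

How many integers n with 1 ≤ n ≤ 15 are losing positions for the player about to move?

Work bottom-up. With no move the player to move wins. Otherwise the position is W if at least one move leads to an L position for the opponent, and L if every move leads to a W.
n=0: no move; the opponent has just taken the last stick and therefore loses → W
n=1: only reaches 0(W), which is W → L
n=2: reaches L-position 1 → W
n=3: only reaches 2(W), 0(W), all W → L
n=4: reaches L-position 3 → W
n=5: only reaches 4(W), 2(W), all W → L
n=6: reaches L-position 5 → W
n=7: reaches L-position 1 → W
n=8: reaches L-position 5 → W
n=9: reaches L-position 3 → W
n=10: only reaches 9(W), 7(W), 4(W), 2(W), all W → L
n=11: reaches L-position 10 → W
n=12: only reaches 11(W), 9(W), 6(W), 4(W), all W → L
n=13: reaches L-position 12 → W
n=14: only reaches 13(W), 11(W), 8(W), 6(W), all W → L
n=15: reaches L-position 14 → W
L entries with 1 ≤ n ≤ 15 (the range starts at n=1): n = 1, 3, 5, 10, 12, 14; that makes 6.

6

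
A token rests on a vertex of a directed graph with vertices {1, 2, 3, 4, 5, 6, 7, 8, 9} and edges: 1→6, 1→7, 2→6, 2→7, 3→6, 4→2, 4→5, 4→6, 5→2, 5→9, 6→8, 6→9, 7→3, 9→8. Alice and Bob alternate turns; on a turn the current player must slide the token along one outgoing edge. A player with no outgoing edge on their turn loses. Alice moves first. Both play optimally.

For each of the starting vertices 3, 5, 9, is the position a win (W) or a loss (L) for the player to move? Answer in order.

Positions with no move are L. A position that does have a move is losing for the player to move precisely when every available move leads to a winning position for the opponent. Fill in the labels:
Every edge goes from a vertex to one that appears earlier in the order 8, 9, 6, 3, 7, 2, 1, 5, 4, so processing vertices in that order labels each vertex after all of its successors.
8: no outgoing edge → L
9: W (go to 8, an L position)
6: W (go to 8, an L position)
3: L (sole option 6(W) is W)
7: W (go to 3, an L position)
2: L (options 7(W), 6(W) are all W)
1: L (options 7(W), 6(W) are all W)
5: W (go to 2, an L position)
4: W (go to 2, an L position)

3: L, 5: W, 9: W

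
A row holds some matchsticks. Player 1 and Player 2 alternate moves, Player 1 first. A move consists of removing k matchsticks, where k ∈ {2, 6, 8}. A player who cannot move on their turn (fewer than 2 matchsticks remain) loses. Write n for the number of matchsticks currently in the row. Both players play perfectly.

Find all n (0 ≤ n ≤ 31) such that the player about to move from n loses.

Use the standard recursion: the mover loses at a terminal position; elsewhere, the mover wins exactly when some move hands the opponent an L position.
n=0: no move → L
n=1: no move → L
n=2: reaches L-position 0 → W
n=3: reaches L-position 1 → W
n=4: only reaches 2(W), which is W → L
n=5: only reaches 3(W), which is W → L
n=6: reaches L-position 4 → W
n=7: reaches L-position 5 → W
n=8: reaches L-position 0 → W
n=9: reaches L-position 1 → W
n=10: reaches L-position 4 → W
n=11: reaches L-position 5 → W
n=12: reaches L-position 4 → W
n=13: reaches L-position 5 → W
n=14: only reaches 12(W), 8(W), 6(W), all W → L
n=15: only reaches 13(W), 9(W), 7(W), all W → L
n=16: reaches L-position 14 → W
n=17: reaches L-position 15 → W
n=18: only reaches 16(W), 12(W), 10(W), all W → L
n=19: only reaches 17(W), 13(W), 11(W), all W → L
n=20: reaches L-position 18 → W
n=21: reaches L-position 19 → W
n=22: reaches L-position 14 → W
n=23: reaches L-position 15 → W
n=24: reaches L-position 18 → W
n=25: reaches L-position 19 → W
n=26: reaches L-position 18 → W
n=27: reaches L-position 19 → W
n=28: only reaches 26(W), 22(W), 20(W), all W → L
n=29: only reaches 27(W), 23(W), 21(W), all W → L
n=30: reaches L-position 28 → W
n=31: reaches L-position 29 → W
The losing starting values of n are exactly the entries labelled L in this table (10 of them).

0, 1, 4, 5, 14, 15, 18, 19, 28, 29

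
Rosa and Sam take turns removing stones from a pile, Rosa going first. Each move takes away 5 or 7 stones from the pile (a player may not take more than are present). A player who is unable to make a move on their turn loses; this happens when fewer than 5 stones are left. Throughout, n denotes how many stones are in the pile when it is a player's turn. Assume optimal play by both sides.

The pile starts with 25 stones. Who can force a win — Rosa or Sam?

Sam wins.

Build the W/L table. Terminal = L. A non-terminal position is W if it has a move to some L; otherwise it is L.
n=0: no move → L
n=1: no move → L
n=2: no move → L
n=3: no move → L
n=4: no move → L
n=5: reaches L-position 0 → W
n=6: reaches L-position 1 → W
n=7: reaches L-position 2 → W
n=8: reaches L-position 3 → W
n=9: reaches L-position 4 → W
n=10: reaches L-position 3 → W
n=11: reaches L-position 4 → W
n=12: only reaches 7(W), 5(W), all W → L
n=13: only reaches 8(W), 6(W), all W → L
n=14: only reaches 9(W), 7(W), all W → L
n=15: only reaches 10(W), 8(W), all W → L
n=16: only reaches 11(W), 9(W), all W → L
n=17: reaches L-position 12 → W
n=18: reaches L-position 13 → W
n=19: reaches L-position 14 → W
n=20: reaches L-position 15 → W
n=21: reaches L-position 16 → W
n=22: reaches L-position 15 → W
n=23: reaches L-position 16 → W
n=24: only reaches 19(W), 17(W), all W → L
n=25: only reaches 20(W), 18(W), all W → L
Every move from 25 reaches a W position, so the mover loses.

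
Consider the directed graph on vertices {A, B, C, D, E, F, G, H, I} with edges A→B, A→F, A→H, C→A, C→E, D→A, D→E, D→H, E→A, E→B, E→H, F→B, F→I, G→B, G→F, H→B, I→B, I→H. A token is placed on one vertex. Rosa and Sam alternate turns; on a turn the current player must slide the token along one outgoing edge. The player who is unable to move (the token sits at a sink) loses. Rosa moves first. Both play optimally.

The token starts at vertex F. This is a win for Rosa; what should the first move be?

Use the standard recursion: the mover loses at a terminal position; elsewhere, the mover wins exactly when some move hands the opponent an L position.
Every edge goes from a vertex to one that appears earlier in the order B, H, I, F, A, E, C, D, G, so processing vertices in that order labels each vertex after all of its successors.
B: no outgoing edge → L
H: →B(L), so W
I: →B(L), so W
F: →B(L), so W
A: →B(L), so W
E: →B(L), so W
C: →E(W), A(W) — all W, so L
D: →E(W), A(W), H(W) — all W, so L
G: →B(L), so W
From F, the L positions reachable in one move are: B.

Move to B.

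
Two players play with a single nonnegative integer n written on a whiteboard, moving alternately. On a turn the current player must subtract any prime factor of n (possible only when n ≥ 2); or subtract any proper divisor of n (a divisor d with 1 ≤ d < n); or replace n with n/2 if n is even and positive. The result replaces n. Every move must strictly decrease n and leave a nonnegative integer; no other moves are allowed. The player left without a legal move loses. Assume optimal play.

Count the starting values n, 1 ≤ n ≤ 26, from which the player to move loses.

6

Use the standard recursion: the mover loses at a terminal position; elsewhere, the mover wins exactly when some move hands the opponent an L position.
n=0: no move → L
n=1: no move → L
n=2: reaches L-position 0 → W
n=3: reaches L-position 0 → W
n=4: only reaches 2(W), 3(W), all W → L
n=5: reaches L-position 0 → W
n=6: reaches L-position 4 → W
n=7: reaches L-position 0 → W
n=8: reaches L-position 4 → W
n=9: only reaches 6(W), 8(W), all W → L
n=10: reaches L-position 9 → W
n=11: reaches L-position 0 → W
n=12: reaches L-position 9 → W
n=13: reaches L-position 0 → W
n=14: only reaches 7(W), 12(W), 13(W), all W → L
n=15: reaches L-position 14 → W
n=16: reaches L-position 14 → W
n=17: reaches L-position 0 → W
n=18: reaches L-position 9 → W
n=19: reaches L-position 0 → W
n=20: only reaches 10(W), 15(W), 16(W), 18(W), 19(W), all W → L
n=21: reaches L-position 14 → W
n=22: reaches L-position 20 → W
n=23: reaches L-position 0 → W
n=24: reaches L-position 20 → W
n=25: reaches L-position 20 → W
n=26: only reaches 13(W), 24(W), 25(W), all W → L
L entries with 1 ≤ n ≤ 26 (n=0 is outside the asked range and is not counted): n = 1, 4, 9, 14, 20, 26; that makes 6.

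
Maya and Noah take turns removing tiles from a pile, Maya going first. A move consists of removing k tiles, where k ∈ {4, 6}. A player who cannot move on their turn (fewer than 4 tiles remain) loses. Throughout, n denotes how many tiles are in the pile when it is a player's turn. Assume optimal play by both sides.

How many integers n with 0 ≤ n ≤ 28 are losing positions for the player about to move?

12

Build the W/L table. Terminal = L. A non-terminal position is W if it has a move to some L; otherwise it is L.
n=0: no move → L
n=1: no move → L
n=2: no move → L
n=3: no move → L
n=4: W (go to 0, an L position)
n=5: W (go to 1, an L position)
n=6: W (go to 2, an L position)
n=7: W (go to 3, an L position)
n=8: W (go to 2, an L position)
n=9: W (go to 3, an L position)
n=10: L (options 6(W), 4(W) are all W)
n=11: L (options 7(W), 5(W) are all W)
n=12: L (options 8(W), 6(W) are all W)
n=13: L (options 9(W), 7(W) are all W)
n=14: W (go to 10, an L position)
n=15: W (go to 11, an L position)
n=16: W (go to 12, an L position)
n=17: W (go to 13, an L position)
n=18: W (go to 12, an L position)
n=19: W (go to 13, an L position)
n=20: L (options 16(W), 14(W) are all W)
n=21: L (options 17(W), 15(W) are all W)
n=22: L (options 18(W), 16(W) are all W)
n=23: L (options 19(W), 17(W) are all W)
n=24: W (go to 20, an L position)
n=25: W (go to 21, an L position)
n=26: W (go to 22, an L position)
n=27: W (go to 23, an L position)
n=28: W (go to 22, an L position)
L entries with 0 ≤ n ≤ 28: n = 0, 1, 2, 3, 10, 11, 12, 13, 20, 21, 22, 23; that makes 12.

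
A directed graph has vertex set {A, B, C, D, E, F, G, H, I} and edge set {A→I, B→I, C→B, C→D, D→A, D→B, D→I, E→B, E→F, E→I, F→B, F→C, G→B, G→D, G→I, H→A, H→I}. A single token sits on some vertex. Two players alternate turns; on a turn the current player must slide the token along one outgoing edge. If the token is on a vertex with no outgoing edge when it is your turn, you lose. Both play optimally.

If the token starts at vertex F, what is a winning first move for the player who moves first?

Compute win/loss labels from the base case upward. A position with no move is L. Any other position is W if it can reach an L in one move, else L.
Every edge goes from a vertex to one that appears earlier in the order I, B, A, D, C, G, H, F, E, so processing vertices in that order labels each vertex after all of its successors.
I: no outgoing edge → L
B: reaches L-position I → W
A: reaches L-position I → W
D: reaches L-position I → W
C: only reaches D(W), B(W), all W → L
G: reaches L-position I → W
H: reaches L-position I → W
F: reaches L-position C → W
E: reaches L-position I → W
From F, the L positions reachable in one move are: C.

Move to C.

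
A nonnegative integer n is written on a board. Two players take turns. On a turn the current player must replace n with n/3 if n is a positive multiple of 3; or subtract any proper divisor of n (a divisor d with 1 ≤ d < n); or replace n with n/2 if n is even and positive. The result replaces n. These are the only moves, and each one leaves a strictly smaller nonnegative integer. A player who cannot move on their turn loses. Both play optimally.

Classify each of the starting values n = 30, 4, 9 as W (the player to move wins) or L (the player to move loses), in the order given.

30: W, 4: L, 9: L

Compute win/loss labels from the base case upward. A position with no move is L. Any other position is W if it can reach an L in one move, else L.
n=0: no move → L
n=1: no move → L
n=2: reaches L-position 1 → W
n=3: reaches L-position 1 → W
n=4: only reaches 2(W), 3(W), all W → L
n=5: reaches L-position 4 → W
n=6: reaches L-position 4 → W
n=7: only reaches 6(W), which is W → L
n=8: reaches L-position 4 → W
n=9: only reaches 3(W), 6(W), 8(W), all W → L
n=10: reaches L-position 9 → W
n=11: only reaches 10(W), which is W → L
n=12: reaches L-position 4 → W
n=13: only reaches 12(W), which is W → L
n=14: reaches L-position 7 → W
n=15: only reaches 5(W), 10(W), 12(W), 14(W), all W → L
n=16: reaches L-position 15 → W
n=17: only reaches 16(W), which is W → L
n=18: reaches L-position 9 → W
n=19: only reaches 18(W), which is W → L
n=20: reaches L-position 15 → W
n=21: reaches L-position 7 → W
n=22: reaches L-position 11 → W
n=23: only reaches 22(W), which is W → L
n=24: reaches L-position 23 → W
n=25: only reaches 20(W), 24(W), all W → L
n=26: reaches L-position 13 → W
n=27: reaches L-position 9 → W
n=28: only reaches 14(W), 21(W), 24(W), 26(W), 27(W), all W → L
n=29: reaches L-position 28 → W
n=30: reaches L-position 15 → W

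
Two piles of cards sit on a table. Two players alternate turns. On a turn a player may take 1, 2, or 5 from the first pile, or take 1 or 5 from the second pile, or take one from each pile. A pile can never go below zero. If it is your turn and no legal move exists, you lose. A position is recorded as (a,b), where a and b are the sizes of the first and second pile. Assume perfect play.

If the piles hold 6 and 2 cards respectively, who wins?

Work bottom-up. With no move the player to move loses. Otherwise the position is W if at least one move leads to an L position for the opponent, and L if every move leads to a W.
No move ever increases a pile, so every position that can arise here has a ≤ 6 and b ≤ 2; it is enough to label the cells with 0 ≤ a ≤ 6 and 0 ≤ b ≤ 2.
Every move lowers a or b (never raises either), so fill the grid row by row in increasing a, and left to right within a row: each cell's successors are then already labelled.
      b=0  b=1  b=2
a=0:    L    W    L
a=1:    W    W    W
a=2:    W    L    W
a=3:    L    W    W
a=4:    W    W    L
a=5:    W    L    W
a=6:    L    W    W
Cells with no legal move (terminal, hence L): (0,0).
The remaining L cells, each justified by listing all of its moves:
(0,2): the only move is to (0,1)(W), a W ⇒ L
(2,1): moves to (1,1)(W), (0,1)(W), (2,0)(W), (1,0)(W); every one is W ⇒ L
(3,0): moves to (2,0)(W), (1,0)(W); every one is W ⇒ L
(4,2): moves to (3,2)(W), (2,2)(W), (4,1)(W), (3,1)(W); every one is W ⇒ L
(5,1): moves to (4,1)(W), (3,1)(W), (0,1)(W), (5,0)(W), (4,0)(W); every one is W ⇒ L
(6,0): moves to (5,0)(W), (4,0)(W), (1,0)(W); every one is W ⇒ L
Every other cell has at least one move into one of the L cells above, so it is W.
The starting position (6,2) is W: the player to move should move to (4,2), handing over an L position.

The first player wins.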